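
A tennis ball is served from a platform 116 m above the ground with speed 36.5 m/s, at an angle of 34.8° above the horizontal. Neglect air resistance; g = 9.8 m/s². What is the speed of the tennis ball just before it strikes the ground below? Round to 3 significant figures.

v_x = 36.5 cos 34.8° = 29.97 m/s is unchanged throughout.
For the vertical component, v_y² = v_y0² + 2 g h = (20.83)² + 2×9.8×116 = 2707, so |v_y| = 52.03 m/s.
Impact speed = √(v_x² + v_y²) = √(898.2 + 2707) = 60.0 m/s.

60.0 m/s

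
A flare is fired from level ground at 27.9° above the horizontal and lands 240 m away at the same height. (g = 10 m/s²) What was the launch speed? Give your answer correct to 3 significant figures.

On level ground, R = v₀² sin(2θ) / g, so v₀ = √(R g / sin 2θ).
sin(2 × 27.9°) = 0.8271.
v₀ = √(240 × 10 / 0.8271) = √2902 = 53.9 m/s.

53.9 m/s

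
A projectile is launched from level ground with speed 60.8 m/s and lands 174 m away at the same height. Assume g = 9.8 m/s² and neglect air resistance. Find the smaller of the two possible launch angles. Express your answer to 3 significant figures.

13.7°

Level-ground range: R = v₀² sin(2θ)/g ⇒ sin 2θ = R g / v₀² = 174×9.8/60.8² = 0.4613.
2θ = arcsin(0.4613) = 27.47° or 180° − 27.47° = 152.53°.
So θ = 13.7° or θ = 76.3°.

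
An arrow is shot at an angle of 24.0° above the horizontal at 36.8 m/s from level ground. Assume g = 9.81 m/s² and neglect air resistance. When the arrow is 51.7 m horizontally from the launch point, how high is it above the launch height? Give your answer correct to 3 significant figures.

v_x = 36.8 cos 24.0° = 33.62 m/s, v_y0 = 36.8 sin 24.0° = 14.97 m/s.
Time to reach x = 51.7 m: t = x / v_x = 51.7 / 33.62 = 1.538 s.
y = v_y0 t − ½ g t² = 14.97×1.538 − 4.905×1.538² = 11.4 m.

11.4 m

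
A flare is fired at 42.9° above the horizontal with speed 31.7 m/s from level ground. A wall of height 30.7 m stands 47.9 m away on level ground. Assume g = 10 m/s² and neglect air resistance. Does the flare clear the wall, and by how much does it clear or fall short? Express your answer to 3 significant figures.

No — it falls 7.46 m short of clearing the wall.

v_x = 31.7 cos 42.9° = 23.22 m/s; v_y0 = 31.7 sin 42.9° = 21.58 m/s.
Time to reach the wall: t = 47.9 / 23.22 = 2.063 s.
Height at that point: y = 21.58×2.063 − 5.000×2.063² = 23.24 m.
That is 30.7 − 23.24 = 7.46 m below the top of the wall, so the flare does not clear it.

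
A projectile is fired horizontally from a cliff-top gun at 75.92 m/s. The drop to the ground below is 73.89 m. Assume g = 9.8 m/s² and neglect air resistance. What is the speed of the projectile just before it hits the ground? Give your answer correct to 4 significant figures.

Fall time: t = √(2 × 73.89 / 9.8) = 3.8832 s.
At impact: v_x = 75.92 m/s (unchanged), v_y = g t = 9.8 × 3.8832 = 38.055 m/s.
Speed = √(v_x² + v_y²) = √(5763.8 + 1448.2) = 84.92 m/s.

84.92 m/s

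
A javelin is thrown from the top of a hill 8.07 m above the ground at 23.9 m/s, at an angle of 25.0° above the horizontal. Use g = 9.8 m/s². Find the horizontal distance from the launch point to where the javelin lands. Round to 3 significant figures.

Components: v_x = 23.9 cos 25.0° = 21.66 m/s, v_y = 23.9 sin 25.0° = 10.10 m/s.
Vertical: 0 = 8.07 + 10.10 t − ½(9.8) t² ⇒ 4.900 t² − 10.10 t − 8.07 = 0.
t = [10.10 + √(102.0 + 158.2)] / 9.800 = 2.677 s.
Horizontal: R = v_x · t = 21.66 × 2.677 = 58.0 m.

58.0 m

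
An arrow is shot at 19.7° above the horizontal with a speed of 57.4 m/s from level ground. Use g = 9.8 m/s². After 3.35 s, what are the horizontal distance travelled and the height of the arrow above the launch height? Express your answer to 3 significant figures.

x = 181 m, y = 9.83 m

v_x = 57.4 cos 19.7° = 54.04 m/s; v_y0 = 57.4 sin 19.7° = 19.35 m/s.
x = v_x t = 54.04 × 3.35 = 181 m.
y = v_y0 t − ½ g t² = 19.35×3.35 − 4.900×3.35² = 9.83 m.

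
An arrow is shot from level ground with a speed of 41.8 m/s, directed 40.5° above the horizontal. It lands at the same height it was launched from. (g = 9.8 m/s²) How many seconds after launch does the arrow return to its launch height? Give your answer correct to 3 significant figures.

Vertical component: v_y = 41.8 sin 40.5° = 27.15 m/s.
For a projectile landing at launch height, time of flight is t = 2 v_y / g = 2 × 27.15 / 9.8 = 5.54 s.

5.54 s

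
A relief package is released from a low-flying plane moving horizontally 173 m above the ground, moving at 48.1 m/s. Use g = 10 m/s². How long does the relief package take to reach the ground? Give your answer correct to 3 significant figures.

The horizontal speed doesn't affect the fall. With v_y0 = 0, h = ½ g t².
t = √(2 × 173 / 10) = √34.60 = 5.88 s.

5.88 s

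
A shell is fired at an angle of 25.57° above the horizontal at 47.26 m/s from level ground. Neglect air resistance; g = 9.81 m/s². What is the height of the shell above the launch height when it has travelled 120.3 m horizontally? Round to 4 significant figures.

v_x = 47.26 cos 25.57° = 42.631 m/s, v_y0 = 47.26 sin 25.57° = 20.398 m/s.
Time to reach x = 120.3 m: t = x / v_x = 120.3 / 42.631 = 2.8219 s.
y = v_y0 t − ½ g t² = 20.398×2.8219 − 4.905×2.8219² = 18.50 m.

18.50 m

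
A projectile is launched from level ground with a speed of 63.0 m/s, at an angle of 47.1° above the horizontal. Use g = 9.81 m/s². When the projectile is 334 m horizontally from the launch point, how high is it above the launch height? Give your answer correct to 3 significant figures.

61.9 m

v_x = 63.0 cos 47.1° = 42.89 m/s, v_y0 = 63.0 sin 47.1° = 46.15 m/s.
Time to reach x = 334 m: t = x / v_x = 334 / 42.89 = 7.787 s.
y = v_y0 t − ½ g t² = 46.15×7.787 − 4.905×7.787² = 61.9 m.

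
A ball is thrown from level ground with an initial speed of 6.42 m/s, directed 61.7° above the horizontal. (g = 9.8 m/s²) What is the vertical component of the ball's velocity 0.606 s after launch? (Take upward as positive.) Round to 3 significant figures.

Initial vertical component: v_y0 = 6.42 sin 61.7° = 5.653 m/s.
v_y(t) = v_y0 − g t = 5.653 − 9.8 × 0.606 = -0.286 m/s.

-0.286 m/s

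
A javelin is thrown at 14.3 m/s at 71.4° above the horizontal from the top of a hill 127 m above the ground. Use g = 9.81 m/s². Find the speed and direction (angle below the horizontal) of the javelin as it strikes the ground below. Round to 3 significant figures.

v_x = 14.3 cos 71.4° = 4.561 m/s (constant).
|v_y| at impact = √((13.55)² + 2×9.81×127) = 51.72 m/s.
Speed = √(4.561² + 51.72²) = 51.9 m/s; angle = arctan(51.72/4.561) = 85.0° below horizontal.

51.9 m/s at 85.0° below the horizontal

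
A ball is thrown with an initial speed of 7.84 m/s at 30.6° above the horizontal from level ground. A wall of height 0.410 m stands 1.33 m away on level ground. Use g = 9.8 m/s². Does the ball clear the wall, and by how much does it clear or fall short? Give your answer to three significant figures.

Yes — it clears the wall by 0.186 m.

v_x = 7.84 cos 30.6° = 6.748 m/s; v_y0 = 7.84 sin 30.6° = 3.991 m/s.
Time to reach the wall: t = 1.33 / 6.748 = 0.1971 s.
Height at that point: y = 3.991×0.1971 − 4.900×0.1971² = 0.5963 m.
That is 0.5963 − 0.410 = 0.186 m above the top of the wall, so the ball clears it.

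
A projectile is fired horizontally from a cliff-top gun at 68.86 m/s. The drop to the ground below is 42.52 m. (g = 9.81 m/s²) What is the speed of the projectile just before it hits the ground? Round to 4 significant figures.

Fall time: t = √(2 × 42.52 / 9.81) = 2.9443 s.
At impact: v_x = 68.86 m/s (unchanged), v_y = g t = 9.81 × 2.9443 = 28.884 m/s.
Speed = √(v_x² + v_y²) = √(4741.7 + 834.29) = 74.67 m/s.

74.67 m/s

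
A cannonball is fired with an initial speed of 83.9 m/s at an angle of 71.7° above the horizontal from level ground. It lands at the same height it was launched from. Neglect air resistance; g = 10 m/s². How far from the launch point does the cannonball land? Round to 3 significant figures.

420 m

Components: v_x = 83.9 cos 71.7° = 26.34 m/s, v_y = 83.9 sin 71.7° = 79.66 m/s.
Time of flight (same landing height): t = 2 v_y / g = 2 × 79.66 / 10 = 15.93 s.
Range: R = v_x · t = 26.34 × 15.93 = 420 m.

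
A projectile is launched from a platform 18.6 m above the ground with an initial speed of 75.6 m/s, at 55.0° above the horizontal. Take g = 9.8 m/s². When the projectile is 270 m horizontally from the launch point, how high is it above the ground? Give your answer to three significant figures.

v_x = 75.6 cos 55.0° = 43.36 m/s, v_y0 = 75.6 sin 55.0° = 61.93 m/s.
Time to reach x = 270 m: t = x / v_x = 270 / 43.36 = 6.227 s.
y = 18.6 + v_y0 t − ½ g t² = 18.6 + 61.93×6.227 − 4.900×6.227² = 214 m.

214 m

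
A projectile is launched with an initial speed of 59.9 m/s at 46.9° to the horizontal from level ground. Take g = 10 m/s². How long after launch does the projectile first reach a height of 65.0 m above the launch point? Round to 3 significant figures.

v_y0 = 59.9 sin 46.9° = 43.74 m/s.
Set y = v_y0 t − ½ g t² = 65.0: 5.000 t² − 43.74 t + 65.0 = 0.
t = [43.74 ± √(1913 − 1300)] / 10 = (43.74 ± 24.76) / 10, giving t = 1.90 s or t = 6.85 s.
The projectile is on the way up at the first time, so t = 1.90 s.

1.90 s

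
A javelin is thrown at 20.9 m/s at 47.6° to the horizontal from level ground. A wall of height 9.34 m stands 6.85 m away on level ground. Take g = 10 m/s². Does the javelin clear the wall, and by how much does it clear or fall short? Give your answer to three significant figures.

No — it falls 3.02 m short of clearing the wall.

v_x = 20.9 cos 47.6° = 14.09 m/s; v_y0 = 20.9 sin 47.6° = 15.43 m/s.
Time to reach the wall: t = 6.85 / 14.09 = 0.4862 s.
Height at that point: y = 15.43×0.4862 − 5.000×0.4862² = 6.320 m.
That is 9.34 − 6.320 = 3.02 m below the top of the wall, so the javelin does not clear it.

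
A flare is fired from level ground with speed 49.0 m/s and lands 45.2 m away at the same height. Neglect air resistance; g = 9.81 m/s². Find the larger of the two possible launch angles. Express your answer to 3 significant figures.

Level-ground range: R = v₀² sin(2θ)/g ⇒ sin 2θ = R g / v₀² = 45.2×9.81/49.0² = 0.1847.
2θ = arcsin(0.1847) = 10.64° or 180° − 10.64° = 169.36°.
So θ = 5.32° or θ = 84.7°.

84.7°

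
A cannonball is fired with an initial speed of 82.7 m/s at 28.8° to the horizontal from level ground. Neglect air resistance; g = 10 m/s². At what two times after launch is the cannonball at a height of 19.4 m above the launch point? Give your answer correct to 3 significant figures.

v_y0 = 82.7 sin 28.8° = 39.84 m/s.
Set y = v_y0 t − ½ g t² = 19.4: 5.000 t² − 39.84 t + 19.4 = 0.
t = [39.84 ± √(1587 − 388.0)] / 10 = (39.84 ± 34.63) / 10, giving t = 0.521 s or t = 7.45 s.
So the cannonball is at 19.4 m at t = 0.521 s (rising) and t = 7.45 s (falling).

0.521 s and 7.45 s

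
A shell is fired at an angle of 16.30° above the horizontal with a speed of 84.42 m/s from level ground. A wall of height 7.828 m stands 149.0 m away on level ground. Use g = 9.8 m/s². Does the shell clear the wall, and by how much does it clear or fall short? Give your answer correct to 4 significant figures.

v_x = 84.42 cos 16.30° = 81.027 m/s; v_y0 = 84.42 sin 16.30° = 23.694 m/s.
Time to reach the wall: t = 149.0 / 81.027 = 1.8389 s.
Height at that point: y = 23.694×1.8389 − 4.900×1.8389² = 27.001 m.
That is 27.001 − 7.828 = 19.17 m above the top of the wall, so the shell clears it.

Yes — it clears the wall by 19.17 m.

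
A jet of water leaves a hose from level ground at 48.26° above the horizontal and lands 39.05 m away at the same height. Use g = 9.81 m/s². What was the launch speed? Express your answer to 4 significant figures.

On level ground, R = v₀² sin(2θ) / g, so v₀ = √(R g / sin 2θ).
sin(2 × 48.26°) = 0.9935.
v₀ = √(39.05 × 9.81 / 0.9935) = √385.59 = 19.64 m/s.

19.64 m/s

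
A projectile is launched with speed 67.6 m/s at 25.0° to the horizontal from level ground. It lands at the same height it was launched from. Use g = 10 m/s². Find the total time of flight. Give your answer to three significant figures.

5.71 s

Vertical component: v_y = 67.6 sin 25.0° = 28.57 m/s.
For a projectile landing at launch height, time of flight is t = 2 v_y / g = 2 × 28.57 / 10 = 5.71 s.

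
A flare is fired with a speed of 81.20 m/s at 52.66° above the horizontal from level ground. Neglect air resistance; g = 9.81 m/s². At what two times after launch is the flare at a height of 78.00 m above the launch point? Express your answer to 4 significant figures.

1.346 s and 11.82 s

v_y0 = 81.20 sin 52.66° = 64.558 m/s.
Set y = v_y0 t − ½ g t² = 78.00: 4.905 t² − 64.558 t + 78.00 = 0.
t = [64.558 ± √(4167.7 − 1530.4)] / 9.81 = (64.558 ± 51.355) / 9.81, giving t = 1.346 s or t = 11.82 s.
So the flare is at 78.00 m at t = 1.346 s (rising) and t = 11.82 s (falling).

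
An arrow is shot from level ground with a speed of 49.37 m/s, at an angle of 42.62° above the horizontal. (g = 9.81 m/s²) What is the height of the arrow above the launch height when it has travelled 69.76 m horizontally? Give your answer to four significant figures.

v_x = 49.37 cos 42.62° = 36.329 m/s, v_y0 = 49.37 sin 42.62° = 33.430 m/s.
Time to reach x = 69.76 m: t = x / v_x = 69.76 / 36.329 = 1.9202 s.
y = v_y0 t − ½ g t² = 33.430×1.9202 − 4.905×1.9202² = 46.11 m.

46.11 m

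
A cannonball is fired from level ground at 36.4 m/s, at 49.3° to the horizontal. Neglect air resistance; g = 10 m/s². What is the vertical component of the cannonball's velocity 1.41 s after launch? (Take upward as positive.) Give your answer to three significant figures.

Initial vertical component: v_y0 = 36.4 sin 49.3° = 27.60 m/s.
v_y(t) = v_y0 − g t = 27.60 − 10 × 1.41 = 13.5 m/s.

13.5 m/s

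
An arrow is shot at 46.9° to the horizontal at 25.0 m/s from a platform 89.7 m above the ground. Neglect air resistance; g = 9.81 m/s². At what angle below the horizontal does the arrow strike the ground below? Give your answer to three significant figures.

69.5°

v_x = 25.0 cos 46.9° = 17.08 m/s.
At impact |v_y| = √(v_y0² + 2 g h) = √(18.25² + 2×9.81×89.7) = 45.75 m/s.
Angle below horizontal = arctan(|v_y| / v_x) = arctan(45.75 / 17.08) = 69.5°.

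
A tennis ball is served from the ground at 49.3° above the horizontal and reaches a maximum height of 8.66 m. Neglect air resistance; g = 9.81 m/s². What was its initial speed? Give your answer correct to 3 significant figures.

17.2 m/s

At maximum height v_y = 0, so (v₀ sin θ)² = 2 g H.
v₀ sin 49.3° = √(2 × 9.81 × 8.66) = 13.03 m/s.
v₀ = 13.03 / sin 49.3° = 13.03 / 0.7581 = 17.2 m/s.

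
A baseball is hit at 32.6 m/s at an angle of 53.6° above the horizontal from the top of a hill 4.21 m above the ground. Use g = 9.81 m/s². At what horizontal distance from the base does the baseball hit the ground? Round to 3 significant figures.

107 m

Components: v_x = 32.6 cos 53.6° = 19.35 m/s, v_y = 32.6 sin 53.6° = 26.24 m/s.
Vertical: 0 = 4.21 + 26.24 t − ½(9.81) t² ⇒ 4.905 t² − 26.24 t − 4.21 = 0.
t = [26.24 + √(688.5 + 82.60)] / 9.810 = 5.505 s.
Horizontal: R = v_x · t = 19.35 × 5.505 = 107 m.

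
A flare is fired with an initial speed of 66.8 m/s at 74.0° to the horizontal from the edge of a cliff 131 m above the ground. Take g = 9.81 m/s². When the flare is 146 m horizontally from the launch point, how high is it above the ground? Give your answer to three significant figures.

332 m

v_x = 66.8 cos 74.0° = 18.41 m/s, v_y0 = 66.8 sin 74.0° = 64.21 m/s.
Time to reach x = 146 m: t = x / v_x = 146 / 18.41 = 7.930 s.
y = 131 + v_y0 t − ½ g t² = 131 + 64.21×7.930 − 4.905×7.930² = 332 m.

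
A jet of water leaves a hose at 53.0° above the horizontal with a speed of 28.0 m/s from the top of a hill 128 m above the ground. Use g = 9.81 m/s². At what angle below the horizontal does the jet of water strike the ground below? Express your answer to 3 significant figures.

72.9°

v_x = 28.0 cos 53.0° = 16.85 m/s.
At impact |v_y| = √(v_y0² + 2 g h) = √(22.36² + 2×9.81×128) = 54.88 m/s.
Angle below horizontal = arctan(|v_y| / v_x) = arctan(54.88 / 16.85) = 72.9°.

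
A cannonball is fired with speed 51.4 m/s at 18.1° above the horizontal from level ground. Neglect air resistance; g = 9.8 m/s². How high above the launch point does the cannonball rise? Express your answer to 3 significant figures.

Vertical component of launch velocity: v_y = 51.4 sin 18.1° = 15.97 m/s.
At the highest point the vertical velocity is zero, so v_y² = 2 g h_max.
h_max = (15.97)² / (2 × 9.8) = 255.0 / 19.60 = 13.0 m.

13.0 m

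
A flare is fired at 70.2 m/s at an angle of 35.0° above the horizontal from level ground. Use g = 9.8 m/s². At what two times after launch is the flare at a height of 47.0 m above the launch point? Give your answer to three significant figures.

v_y0 = 70.2 sin 35.0° = 40.27 m/s.
Set y = v_y0 t − ½ g t² = 47.0: 4.900 t² − 40.27 t + 47.0 = 0.
t = [40.27 ± √(1622 − 921.2)] / 9.8 = (40.27 ± 26.47) / 9.8, giving t = 1.41 s or t = 6.81 s.
So the flare is at 47.0 m at t = 1.41 s (rising) and t = 6.81 s (falling).

1.41 s and 6.81 s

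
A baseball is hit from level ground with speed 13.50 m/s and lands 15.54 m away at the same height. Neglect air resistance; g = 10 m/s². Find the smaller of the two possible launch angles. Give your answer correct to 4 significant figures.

Level-ground range: R = v₀² sin(2θ)/g ⇒ sin 2θ = R g / v₀² = 15.54×10/13.50² = 0.8527.
2θ = arcsin(0.8527) = 58.507° or 180° − 58.507° = 121.493°.
So θ = 29.25° or θ = 60.75°.

29.25°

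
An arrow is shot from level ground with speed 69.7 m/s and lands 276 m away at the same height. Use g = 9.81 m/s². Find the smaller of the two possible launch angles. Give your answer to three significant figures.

Level-ground range: R = v₀² sin(2θ)/g ⇒ sin 2θ = R g / v₀² = 276×9.81/69.7² = 0.5573.
2θ = arcsin(0.5573) = 33.87° or 180° − 33.87° = 146.13°.
So θ = 16.9° or θ = 73.1°.

16.9°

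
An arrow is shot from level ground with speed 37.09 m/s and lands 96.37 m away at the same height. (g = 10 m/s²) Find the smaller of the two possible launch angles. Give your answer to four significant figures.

22.23°

Level-ground range: R = v₀² sin(2θ)/g ⇒ sin 2θ = R g / v₀² = 96.37×10/37.09² = 0.7005.
2θ = arcsin(0.7005) = 44.467° or 180° − 44.467° = 135.533°.
So θ = 22.23° or θ = 67.77°.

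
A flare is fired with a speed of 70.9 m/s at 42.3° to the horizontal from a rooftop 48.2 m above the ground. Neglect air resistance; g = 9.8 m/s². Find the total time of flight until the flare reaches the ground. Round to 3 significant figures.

10.7 s

Vertical component: v_y = 70.9 sin 42.3° = 47.72 m/s.
Taking up as positive with launch at y = 48.2 m, landing at y = 0: 0 = 48.2 + 47.72 t − ½(9.8) t².
Solving 4.900 t² − 47.72 t − 48.2 = 0 gives t = [47.72 + √(47.72² + 4·4.900·48.2)] / 9.800 = 10.7 s.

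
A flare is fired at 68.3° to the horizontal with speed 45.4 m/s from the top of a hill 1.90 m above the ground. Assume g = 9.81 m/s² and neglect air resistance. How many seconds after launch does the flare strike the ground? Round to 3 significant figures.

Vertical component: v_y = 45.4 sin 68.3° = 42.18 m/s.
Taking up as positive with launch at y = 1.90 m, landing at y = 0: 0 = 1.90 + 42.18 t − ½(9.81) t².
Solving 4.905 t² − 42.18 t − 1.90 = 0 gives t = [42.18 + √(42.18² + 4·4.905·1.90)] / 9.810 = 8.64 s.

8.64 s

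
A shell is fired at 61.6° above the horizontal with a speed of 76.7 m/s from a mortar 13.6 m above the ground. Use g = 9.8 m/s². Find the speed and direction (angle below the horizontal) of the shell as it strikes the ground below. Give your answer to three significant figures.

78.4 m/s at 62.3° below the horizontal

v_x = 76.7 cos 61.6° = 36.48 m/s (constant).
|v_y| at impact = √((67.47)² + 2×9.8×13.6) = 69.42 m/s.
Speed = √(36.48² + 69.42²) = 78.4 m/s; angle = arctan(69.42/36.48) = 62.3° below horizontal.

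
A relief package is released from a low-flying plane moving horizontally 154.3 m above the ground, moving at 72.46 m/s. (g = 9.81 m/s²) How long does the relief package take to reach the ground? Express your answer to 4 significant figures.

The horizontal speed doesn't affect the fall. With v_y0 = 0, h = ½ g t².
t = √(2 × 154.3 / 9.81) = √31.458 = 5.609 s.

5.609 s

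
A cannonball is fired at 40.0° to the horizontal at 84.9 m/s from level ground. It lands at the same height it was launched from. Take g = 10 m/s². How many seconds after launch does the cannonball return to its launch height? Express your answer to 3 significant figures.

10.9 s

Vertical component: v_y = 84.9 sin 40.0° = 54.57 m/s.
For a projectile landing at launch height, time of flight is t = 2 v_y / g = 2 × 54.57 / 10 = 10.9 s.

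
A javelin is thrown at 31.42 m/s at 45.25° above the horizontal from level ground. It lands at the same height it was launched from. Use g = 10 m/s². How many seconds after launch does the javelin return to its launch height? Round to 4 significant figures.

4.463 s

Vertical component: v_y = 31.42 sin 45.25° = 22.314 m/s.
For a projectile landing at launch height, time of flight is t = 2 v_y / g = 2 × 22.314 / 10 = 4.463 s.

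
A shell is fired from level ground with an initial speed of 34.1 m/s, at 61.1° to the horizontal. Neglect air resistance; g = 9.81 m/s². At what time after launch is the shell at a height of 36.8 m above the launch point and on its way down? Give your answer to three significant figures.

4.37 s

v_y0 = 34.1 sin 61.1° = 29.85 m/s.
Set y = v_y0 t − ½ g t² = 36.8: 4.905 t² − 29.85 t + 36.8 = 0.
t = [29.85 ± √(891.0 − 722.0)] / 9.81 = (29.85 ± 13.00) / 9.81, giving t = 1.72 s or t = 4.37 s.
On the way down corresponds to the larger root: t = 4.37 s.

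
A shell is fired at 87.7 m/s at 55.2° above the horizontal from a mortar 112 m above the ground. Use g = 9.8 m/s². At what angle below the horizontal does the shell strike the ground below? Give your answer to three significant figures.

59.8°

v_x = 87.7 cos 55.2° = 50.05 m/s.
At impact |v_y| = √(v_y0² + 2 g h) = √(72.01² + 2×9.8×112) = 85.91 m/s.
Angle below horizontal = arctan(|v_y| / v_x) = arctan(85.91 / 50.05) = 59.8°.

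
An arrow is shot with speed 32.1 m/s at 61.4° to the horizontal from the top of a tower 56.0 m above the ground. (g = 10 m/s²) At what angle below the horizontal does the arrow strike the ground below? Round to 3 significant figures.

v_x = 32.1 cos 61.4° = 15.37 m/s.
At impact |v_y| = √(v_y0² + 2 g h) = √(28.18² + 2×10×56.0) = 43.75 m/s.
Angle below horizontal = arctan(|v_y| / v_x) = arctan(43.75 / 15.37) = 70.6°.

70.6°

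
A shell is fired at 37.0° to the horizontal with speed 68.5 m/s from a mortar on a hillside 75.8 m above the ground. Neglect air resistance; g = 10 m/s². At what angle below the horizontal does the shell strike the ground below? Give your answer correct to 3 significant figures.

46.0°

v_x = 68.5 cos 37.0° = 54.71 m/s.
At impact |v_y| = √(v_y0² + 2 g h) = √(41.22² + 2×10×75.8) = 56.70 m/s.
Angle below horizontal = arctan(|v_y| / v_x) = arctan(56.70 / 54.71) = 46.0°.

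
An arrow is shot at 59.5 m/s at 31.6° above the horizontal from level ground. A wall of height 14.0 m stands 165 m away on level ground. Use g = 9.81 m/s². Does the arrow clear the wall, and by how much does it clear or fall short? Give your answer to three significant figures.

Yes — it clears the wall by 35.5 m.

v_x = 59.5 cos 31.6° = 50.68 m/s; v_y0 = 59.5 sin 31.6° = 31.18 m/s.
Time to reach the wall: t = 165 / 50.68 = 3.256 s.
Height at that point: y = 31.18×3.256 − 4.905×3.256² = 49.52 m.
That is 49.52 − 14.0 = 35.5 m above the top of the wall, so the arrow clears it.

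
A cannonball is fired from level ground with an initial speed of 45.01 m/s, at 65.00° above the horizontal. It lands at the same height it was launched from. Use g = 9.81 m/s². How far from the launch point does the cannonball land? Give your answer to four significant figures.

For level ground, R = v₀² sin(2θ) / g.
sin(2 × 65.00°) = sin 130.00° = 0.7660.
R = (45.01)² × 0.7660 / 9.81 = 158.2 m.

158.2 m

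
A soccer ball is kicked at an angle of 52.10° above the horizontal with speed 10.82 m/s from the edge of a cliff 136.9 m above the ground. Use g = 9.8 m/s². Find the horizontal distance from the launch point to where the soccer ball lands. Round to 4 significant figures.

Components: v_x = 10.82 cos 52.10° = 6.6466 m/s, v_y = 10.82 sin 52.10° = 8.5379 m/s.
Vertical: 0 = 136.9 + 8.5379 t − ½(9.8) t² ⇒ 4.900 t² − 8.5379 t − 136.9 = 0.
t = [8.5379 + √(72.896 + 2683.2)] / 9.800 = 6.2282 s.
Horizontal: R = v_x · t = 6.6466 × 6.2282 = 41.40 m.

41.40 m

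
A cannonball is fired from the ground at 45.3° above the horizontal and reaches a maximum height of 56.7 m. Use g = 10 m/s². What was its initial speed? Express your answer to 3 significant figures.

47.4 m/s

At maximum height v_y = 0, so (v₀ sin θ)² = 2 g H.
v₀ sin 45.3° = √(2 × 10 × 56.7) = 33.67 m/s.
v₀ = 33.67 / sin 45.3° = 33.67 / 0.7108 = 47.4 m/s.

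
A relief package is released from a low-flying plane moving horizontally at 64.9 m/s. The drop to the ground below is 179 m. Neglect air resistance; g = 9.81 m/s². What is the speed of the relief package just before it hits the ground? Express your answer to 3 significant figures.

87.9 m/s

Fall time: t = √(2 × 179 / 9.81) = 6.041 s.
At impact: v_x = 64.9 m/s (unchanged), v_y = g t = 9.81 × 6.041 = 59.26 m/s.
Speed = √(v_x² + v_y²) = √(4212 + 3512) = 87.9 m/s.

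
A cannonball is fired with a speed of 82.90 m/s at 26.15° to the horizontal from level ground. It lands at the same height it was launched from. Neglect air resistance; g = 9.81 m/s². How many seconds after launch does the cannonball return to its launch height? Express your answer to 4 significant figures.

7.449 s

Vertical component: v_y = 82.90 sin 26.15° = 36.536 m/s.
For a projectile landing at launch height, time of flight is t = 2 v_y / g = 2 × 36.536 / 9.81 = 7.449 s.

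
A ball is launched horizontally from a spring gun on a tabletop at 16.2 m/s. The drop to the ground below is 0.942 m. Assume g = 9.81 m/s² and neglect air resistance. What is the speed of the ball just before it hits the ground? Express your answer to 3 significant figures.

16.8 m/s

Fall time: t = √(2 × 0.942 / 9.81) = 0.4382 s.
At impact: v_x = 16.2 m/s (unchanged), v_y = g t = 9.81 × 0.4382 = 4.299 m/s.
Speed = √(v_x² + v_y²) = √(262.4 + 18.48) = 16.8 m/s.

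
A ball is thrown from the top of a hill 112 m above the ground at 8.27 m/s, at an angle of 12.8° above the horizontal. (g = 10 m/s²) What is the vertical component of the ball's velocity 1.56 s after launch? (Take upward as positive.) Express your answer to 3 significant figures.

-13.8 m/s

Initial vertical component: v_y0 = 8.27 sin 12.8° = 1.832 m/s.
v_y(t) = v_y0 − g t = 1.832 − 10 × 1.56 = -13.8 m/s.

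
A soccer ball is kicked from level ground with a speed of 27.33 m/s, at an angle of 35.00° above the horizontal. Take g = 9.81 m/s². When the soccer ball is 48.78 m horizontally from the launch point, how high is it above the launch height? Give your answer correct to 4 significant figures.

v_x = 27.33 cos 35.00° = 22.387 m/s, v_y0 = 27.33 sin 35.00° = 15.676 m/s.
Time to reach x = 48.78 m: t = x / v_x = 48.78 / 22.387 = 2.1789 s.
y = v_y0 t − ½ g t² = 15.676×2.1789 − 4.905×2.1789² = 10.87 m.

10.87 m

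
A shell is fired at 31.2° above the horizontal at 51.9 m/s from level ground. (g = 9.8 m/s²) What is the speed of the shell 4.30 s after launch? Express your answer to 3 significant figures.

46.9 m/s

v_x = 51.9 cos 31.2° = 44.39 m/s (constant).
v_y(t) = 51.9 sin 31.2° − g t = 26.89 − 9.8 × 4.30 = -15.25 m/s.
Speed = √(v_x² + v_y²) = √(1970 + 232.6) = 46.9 m/s.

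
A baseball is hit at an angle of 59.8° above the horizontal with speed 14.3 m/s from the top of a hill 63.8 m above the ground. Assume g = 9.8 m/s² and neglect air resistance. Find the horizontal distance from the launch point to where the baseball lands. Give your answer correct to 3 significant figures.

36.6 m

Components: v_x = 14.3 cos 59.8° = 7.193 m/s, v_y = 14.3 sin 59.8° = 12.36 m/s.
Vertical: 0 = 63.8 + 12.36 t − ½(9.8) t² ⇒ 4.900 t² − 12.36 t − 63.8 = 0.
t = [12.36 + √(152.8 + 1250)] / 9.800 = 5.083 s.
Horizontal: R = v_x · t = 7.193 × 5.083 = 36.6 m.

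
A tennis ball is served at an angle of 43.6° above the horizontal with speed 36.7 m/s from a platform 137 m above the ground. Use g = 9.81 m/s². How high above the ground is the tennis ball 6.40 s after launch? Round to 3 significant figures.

98.1 m

v_y0 = 36.7 sin 43.6° = 25.31 m/s.
y(t) = 137 + v_y0 t − ½ g t² = 137 + 25.31×6.40 − ½×9.81×6.40² = 98.1 m.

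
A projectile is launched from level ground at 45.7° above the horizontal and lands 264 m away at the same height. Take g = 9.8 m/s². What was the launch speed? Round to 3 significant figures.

50.9 m/s

On level ground, R = v₀² sin(2θ) / g, so v₀ = √(R g / sin 2θ).
sin(2 × 45.7°) = 0.9997.
v₀ = √(264 × 9.8 / 0.9997) = √2588 = 50.9 m/s.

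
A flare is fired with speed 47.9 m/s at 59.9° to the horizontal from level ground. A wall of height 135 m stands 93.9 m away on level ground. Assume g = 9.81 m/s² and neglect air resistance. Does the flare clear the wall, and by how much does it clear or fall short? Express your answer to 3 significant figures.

No — it falls 48.0 m short of clearing the wall.

v_x = 47.9 cos 59.9° = 24.02 m/s; v_y0 = 47.9 sin 59.9° = 41.44 m/s.
Time to reach the wall: t = 93.9 / 24.02 = 3.909 s.
Height at that point: y = 41.44×3.909 − 4.905×3.909² = 87.04 m.
That is 135 − 87.04 = 48.0 m below the top of the wall, so the flare does not clear it.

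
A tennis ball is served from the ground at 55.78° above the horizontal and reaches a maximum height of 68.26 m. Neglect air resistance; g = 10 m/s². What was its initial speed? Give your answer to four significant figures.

At maximum height v_y = 0, so (v₀ sin θ)² = 2 g H.
v₀ sin 55.78° = √(2 × 10 × 68.26) = 36.949 m/s.
v₀ = 36.949 / sin 55.78° = 36.949 / 0.8269 = 44.68 m/s.

44.68 m/s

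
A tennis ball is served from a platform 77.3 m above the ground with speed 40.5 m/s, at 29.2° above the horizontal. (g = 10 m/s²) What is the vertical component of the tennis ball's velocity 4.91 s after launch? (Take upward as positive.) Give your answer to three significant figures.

-29.3 m/s

Initial vertical component: v_y0 = 40.5 sin 29.2° = 19.76 m/s.
v_y(t) = v_y0 − g t = 19.76 − 10 × 4.91 = -29.3 m/s.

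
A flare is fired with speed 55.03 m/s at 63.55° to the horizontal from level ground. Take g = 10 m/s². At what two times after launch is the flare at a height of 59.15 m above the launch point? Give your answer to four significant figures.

v_y0 = 55.03 sin 63.55° = 49.270 m/s.
Set y = v_y0 t − ½ g t² = 59.15: 5.000 t² − 49.270 t + 59.15 = 0.
t = [49.270 ± √(2427.5 − 1183.0)] / 10 = (49.270 ± 35.277) / 10, giving t = 1.399 s or t = 8.455 s.
So the flare is at 59.15 m at t = 1.399 s (rising) and t = 8.455 s (falling).

1.399 s and 8.455 s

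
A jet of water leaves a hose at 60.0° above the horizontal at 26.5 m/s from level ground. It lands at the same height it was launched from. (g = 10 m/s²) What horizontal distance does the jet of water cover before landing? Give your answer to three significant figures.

60.8 m

For level ground, R = v₀² sin(2θ) / g.
sin(2 × 60.0°) = sin 120.0° = 0.8660.
R = (26.5)² × 0.8660 / 10 = 60.8 m.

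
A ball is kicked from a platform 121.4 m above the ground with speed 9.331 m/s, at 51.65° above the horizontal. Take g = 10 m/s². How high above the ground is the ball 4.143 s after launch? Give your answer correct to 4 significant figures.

65.89 m

v_y0 = 9.331 sin 51.65° = 7.3177 m/s.
y(t) = 121.4 + v_y0 t − ½ g t² = 121.4 + 7.3177×4.143 − ½×10×4.143² = 65.89 m.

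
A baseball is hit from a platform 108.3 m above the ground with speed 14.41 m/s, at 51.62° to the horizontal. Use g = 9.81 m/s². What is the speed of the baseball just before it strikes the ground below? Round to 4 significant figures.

v_x = 14.41 cos 51.62° = 8.9468 m/s is unchanged throughout.
For the vertical component, v_y² = v_y0² + 2 g h = (11.296)² + 2×9.81×108.3 = 2252.4, so |v_y| = 47.459 m/s.
Impact speed = √(v_x² + v_y²) = √(80.045 + 2252.4) = 48.30 m/s.

48.30 m/s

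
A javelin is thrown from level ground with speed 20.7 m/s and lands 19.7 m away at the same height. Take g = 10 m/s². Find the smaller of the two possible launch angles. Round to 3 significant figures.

Level-ground range: R = v₀² sin(2θ)/g ⇒ sin 2θ = R g / v₀² = 19.7×10/20.7² = 0.4598.
2θ = arcsin(0.4598) = 27.37° or 180° − 27.37° = 152.63°.
So θ = 13.7° or θ = 76.3°.

13.7°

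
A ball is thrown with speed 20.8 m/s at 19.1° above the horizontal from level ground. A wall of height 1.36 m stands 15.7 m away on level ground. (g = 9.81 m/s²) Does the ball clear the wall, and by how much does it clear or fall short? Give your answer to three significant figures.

Yes — it clears the wall by 0.947 m.

v_x = 20.8 cos 19.1° = 19.65 m/s; v_y0 = 20.8 sin 19.1° = 6.806 m/s.
Time to reach the wall: t = 15.7 / 19.65 = 0.7990 s.
Height at that point: y = 6.806×0.7990 − 4.905×0.7990² = 2.307 m.
That is 2.307 − 1.36 = 0.947 m above the top of the wall, so the ball clears it.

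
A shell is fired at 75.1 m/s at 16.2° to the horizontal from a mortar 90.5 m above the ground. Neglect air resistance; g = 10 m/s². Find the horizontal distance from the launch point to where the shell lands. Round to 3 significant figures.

493 m

Components: v_x = 75.1 cos 16.2° = 72.12 m/s, v_y = 75.1 sin 16.2° = 20.95 m/s.
Vertical: 0 = 90.5 + 20.95 t − ½(10) t² ⇒ 5.000 t² − 20.95 t − 90.5 = 0.
t = [20.95 + √(438.9 + 1810)] / 10.00 = 6.837 s.
Horizontal: R = v_x · t = 72.12 × 6.837 = 493 m.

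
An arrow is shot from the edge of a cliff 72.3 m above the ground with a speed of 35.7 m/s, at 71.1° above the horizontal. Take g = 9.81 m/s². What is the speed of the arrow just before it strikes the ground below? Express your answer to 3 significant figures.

51.9 m/s

v_x = 35.7 cos 71.1° = 11.56 m/s is unchanged throughout.
For the vertical component, v_y² = v_y0² + 2 g h = (33.78)² + 2×9.81×72.3 = 2560, so |v_y| = 50.60 m/s.
Impact speed = √(v_x² + v_y²) = √(133.6 + 2560) = 51.9 m/s.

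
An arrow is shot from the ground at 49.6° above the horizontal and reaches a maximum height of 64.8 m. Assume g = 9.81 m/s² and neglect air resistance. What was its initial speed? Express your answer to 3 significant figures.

46.8 m/s

At maximum height v_y = 0, so (v₀ sin θ)² = 2 g H.
v₀ sin 49.6° = √(2 × 9.81 × 64.8) = 35.66 m/s.
v₀ = 35.66 / sin 49.6° = 35.66 / 0.7615 = 46.8 m/s.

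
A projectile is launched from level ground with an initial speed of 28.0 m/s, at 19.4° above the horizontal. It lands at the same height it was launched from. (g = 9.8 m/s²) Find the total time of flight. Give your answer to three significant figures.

1.90 s

Vertical component: v_y = 28.0 sin 19.4° = 9.301 m/s.
For a projectile landing at launch height, time of flight is t = 2 v_y / g = 2 × 9.301 / 9.8 = 1.90 s.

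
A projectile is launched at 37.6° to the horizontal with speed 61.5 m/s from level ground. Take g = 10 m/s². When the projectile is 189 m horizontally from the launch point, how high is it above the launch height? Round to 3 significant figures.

70.3 m

v_x = 61.5 cos 37.6° = 48.73 m/s, v_y0 = 61.5 sin 37.6° = 37.52 m/s.
Time to reach x = 189 m: t = x / v_x = 189 / 48.73 = 3.879 s.
y = v_y0 t − ½ g t² = 37.52×3.879 − 5.000×3.879² = 70.3 m.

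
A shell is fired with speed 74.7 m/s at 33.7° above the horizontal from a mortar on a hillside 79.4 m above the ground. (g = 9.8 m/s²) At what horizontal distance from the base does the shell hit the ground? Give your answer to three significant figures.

Components: v_x = 74.7 cos 33.7° = 62.15 m/s, v_y = 74.7 sin 33.7° = 41.45 m/s.
Vertical: 0 = 79.4 + 41.45 t − ½(9.8) t² ⇒ 4.900 t² − 41.45 t − 79.4 = 0.
t = [41.45 + √(1718 + 1556)] / 9.800 = 10.07 s.
Horizontal: R = v_x · t = 62.15 × 10.07 = 626 m.

626 m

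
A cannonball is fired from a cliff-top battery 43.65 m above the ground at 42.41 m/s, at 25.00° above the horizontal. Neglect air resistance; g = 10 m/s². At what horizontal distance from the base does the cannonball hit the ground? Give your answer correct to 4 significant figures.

Components: v_x = 42.41 cos 25.00° = 38.437 m/s, v_y = 42.41 sin 25.00° = 17.923 m/s.
Vertical: 0 = 43.65 + 17.923 t − ½(10) t² ⇒ 5.000 t² − 17.923 t − 43.65 = 0.
t = [17.923 + √(321.23 + 873.00)] / 10.00 = 5.2481 s.
Horizontal: R = v_x · t = 38.437 × 5.2481 = 201.7 m.

201.7 m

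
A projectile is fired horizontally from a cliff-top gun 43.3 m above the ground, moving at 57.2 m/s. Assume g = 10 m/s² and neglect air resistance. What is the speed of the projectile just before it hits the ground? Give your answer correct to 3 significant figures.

64.3 m/s

Fall time: t = √(2 × 43.3 / 10) = 2.943 s.
At impact: v_x = 57.2 m/s (unchanged), v_y = g t = 10 × 2.943 = 29.43 m/s.
Speed = √(v_x² + v_y²) = √(3272 + 866.1) = 64.3 m/s.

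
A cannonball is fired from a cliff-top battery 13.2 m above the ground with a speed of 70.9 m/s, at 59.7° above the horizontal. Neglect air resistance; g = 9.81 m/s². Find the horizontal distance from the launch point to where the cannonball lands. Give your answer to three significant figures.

454 m

Components: v_x = 70.9 cos 59.7° = 35.77 m/s, v_y = 70.9 sin 59.7° = 61.21 m/s.
Vertical: 0 = 13.2 + 61.21 t − ½(9.81) t² ⇒ 4.905 t² − 61.21 t − 13.2 = 0.
t = [61.21 + √(3747 + 259.0)] / 9.810 = 12.69 s.
Horizontal: R = v_x · t = 35.77 × 12.69 = 454 m.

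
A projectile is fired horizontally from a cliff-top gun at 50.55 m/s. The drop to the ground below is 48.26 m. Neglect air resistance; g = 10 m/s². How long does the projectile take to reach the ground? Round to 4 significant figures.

The horizontal speed doesn't affect the fall. With v_y0 = 0, h = ½ g t².
t = √(2 × 48.26 / 10) = √9.6520 = 3.107 s.

3.107 s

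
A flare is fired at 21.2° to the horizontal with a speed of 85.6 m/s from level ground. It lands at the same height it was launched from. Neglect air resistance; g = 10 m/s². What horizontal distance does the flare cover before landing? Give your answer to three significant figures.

Components: v_x = 85.6 cos 21.2° = 79.81 m/s, v_y = 85.6 sin 21.2° = 30.96 m/s.
Time of flight (same landing height): t = 2 v_y / g = 2 × 30.96 / 10 = 6.192 s.
Range: R = v_x · t = 79.81 × 6.192 = 494 m.

494 m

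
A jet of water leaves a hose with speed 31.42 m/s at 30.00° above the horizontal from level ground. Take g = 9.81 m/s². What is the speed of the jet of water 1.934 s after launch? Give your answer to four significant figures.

27.41 m/s

v_x = 31.42 cos 30.00° = 27.211 m/s (constant).
v_y(t) = 31.42 sin 30.00° − g t = 15.710 − 9.81 × 1.934 = -3.2625 m/s.
Speed = √(v_x² + v_y²) = √(740.44 + 10.644) = 27.41 m/s.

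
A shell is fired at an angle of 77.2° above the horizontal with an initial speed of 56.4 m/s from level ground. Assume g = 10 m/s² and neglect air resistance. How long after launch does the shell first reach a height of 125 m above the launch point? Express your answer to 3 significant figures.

v_y0 = 56.4 sin 77.2° = 55.00 m/s.
Set y = v_y0 t − ½ g t² = 125: 5.000 t² − 55.00 t + 125 = 0.
t = [55.00 ± √(3025 − 2500)] / 10 = (55.00 ± 22.91) / 10, giving t = 3.21 s or t = 7.79 s.
The shell is on the way up at the first time, so t = 3.21 s.

3.21 s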